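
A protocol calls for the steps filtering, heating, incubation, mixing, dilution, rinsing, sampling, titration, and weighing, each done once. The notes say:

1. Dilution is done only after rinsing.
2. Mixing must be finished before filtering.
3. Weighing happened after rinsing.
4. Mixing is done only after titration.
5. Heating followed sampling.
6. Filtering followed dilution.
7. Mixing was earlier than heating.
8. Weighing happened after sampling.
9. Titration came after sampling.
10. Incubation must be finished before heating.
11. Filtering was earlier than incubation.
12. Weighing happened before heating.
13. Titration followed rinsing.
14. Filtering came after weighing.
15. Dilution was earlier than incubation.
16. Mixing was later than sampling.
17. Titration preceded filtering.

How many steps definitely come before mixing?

Directly stated before mixing: sampling and titration.
Rinsing reaches mixing via rinsing → titration → mixing.
That's rinsing, sampling, and titration — 3 in all.

3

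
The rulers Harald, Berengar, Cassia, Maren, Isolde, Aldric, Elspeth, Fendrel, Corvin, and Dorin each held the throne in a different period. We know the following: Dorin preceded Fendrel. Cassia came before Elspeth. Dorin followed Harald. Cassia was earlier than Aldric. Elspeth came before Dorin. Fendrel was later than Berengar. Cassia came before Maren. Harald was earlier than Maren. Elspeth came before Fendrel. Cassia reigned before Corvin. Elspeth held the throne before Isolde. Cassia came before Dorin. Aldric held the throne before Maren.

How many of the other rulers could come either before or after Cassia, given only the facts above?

Forced after Cassia: Aldric, Corvin, Dorin, Elspeth, Fendrel, Isolde, and Maren.
That leaves Berengar and Harald with no forced order relative to Cassia — 2.

2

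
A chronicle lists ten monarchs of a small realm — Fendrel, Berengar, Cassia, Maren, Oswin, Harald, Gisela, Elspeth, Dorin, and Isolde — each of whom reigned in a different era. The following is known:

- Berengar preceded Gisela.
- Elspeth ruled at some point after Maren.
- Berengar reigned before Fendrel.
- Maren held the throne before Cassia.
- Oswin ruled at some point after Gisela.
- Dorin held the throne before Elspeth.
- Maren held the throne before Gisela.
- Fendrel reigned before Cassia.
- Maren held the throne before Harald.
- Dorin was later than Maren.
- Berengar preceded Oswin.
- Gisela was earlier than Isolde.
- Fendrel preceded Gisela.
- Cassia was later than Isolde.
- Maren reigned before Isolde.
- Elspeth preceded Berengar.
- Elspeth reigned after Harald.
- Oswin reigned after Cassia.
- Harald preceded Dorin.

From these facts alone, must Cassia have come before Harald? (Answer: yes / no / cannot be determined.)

Tracing the constraints gives Harald → Elspeth → Berengar → Fendrel → Cassia, so Harald must come before Cassia.
That means Cassia cannot be before Harald.

no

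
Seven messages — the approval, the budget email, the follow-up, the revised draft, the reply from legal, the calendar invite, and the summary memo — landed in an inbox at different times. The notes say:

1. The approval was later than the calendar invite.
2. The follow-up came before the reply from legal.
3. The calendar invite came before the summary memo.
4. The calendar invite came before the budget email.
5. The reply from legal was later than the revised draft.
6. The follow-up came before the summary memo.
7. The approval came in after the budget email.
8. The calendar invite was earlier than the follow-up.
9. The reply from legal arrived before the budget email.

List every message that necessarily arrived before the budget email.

the calendar invite, the follow-up, the reply from legal, the revised draft

Directly stated before the budget email: the calendar invite and the reply from legal.
The follow-up reaches the budget email via the follow-up → the reply from legal → the budget email.
The revised draft reaches the budget email via the revised draft → the reply from legal → the budget email.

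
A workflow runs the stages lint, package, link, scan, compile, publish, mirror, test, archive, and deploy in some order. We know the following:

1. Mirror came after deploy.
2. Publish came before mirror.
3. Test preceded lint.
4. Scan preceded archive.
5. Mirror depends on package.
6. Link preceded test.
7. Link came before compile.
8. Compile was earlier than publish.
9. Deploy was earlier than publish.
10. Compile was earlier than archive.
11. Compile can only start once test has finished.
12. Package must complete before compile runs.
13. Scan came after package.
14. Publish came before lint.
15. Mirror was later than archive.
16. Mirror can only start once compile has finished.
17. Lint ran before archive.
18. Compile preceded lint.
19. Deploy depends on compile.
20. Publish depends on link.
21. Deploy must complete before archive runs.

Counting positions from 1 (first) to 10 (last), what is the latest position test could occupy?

Test must come before archive, compile, deploy, lint, mirror, and publish — 6 stages forced after it.
Everything else can be placed before test in some valid order, so test can sit as late as position 10 − 6 = 4.

4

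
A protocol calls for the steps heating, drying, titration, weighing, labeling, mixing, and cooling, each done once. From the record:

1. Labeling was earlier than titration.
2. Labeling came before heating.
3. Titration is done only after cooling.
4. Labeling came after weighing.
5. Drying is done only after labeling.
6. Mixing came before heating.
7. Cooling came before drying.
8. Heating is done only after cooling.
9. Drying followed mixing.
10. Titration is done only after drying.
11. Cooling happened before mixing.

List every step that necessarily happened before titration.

Directly stated before titration: cooling, drying, and labeling.
Mixing reaches titration via mixing → drying → titration.
Weighing reaches titration via weighing → labeling → titration.
No chain forces heating ahead of titration.

cooling, drying, labeling, mixing, weighing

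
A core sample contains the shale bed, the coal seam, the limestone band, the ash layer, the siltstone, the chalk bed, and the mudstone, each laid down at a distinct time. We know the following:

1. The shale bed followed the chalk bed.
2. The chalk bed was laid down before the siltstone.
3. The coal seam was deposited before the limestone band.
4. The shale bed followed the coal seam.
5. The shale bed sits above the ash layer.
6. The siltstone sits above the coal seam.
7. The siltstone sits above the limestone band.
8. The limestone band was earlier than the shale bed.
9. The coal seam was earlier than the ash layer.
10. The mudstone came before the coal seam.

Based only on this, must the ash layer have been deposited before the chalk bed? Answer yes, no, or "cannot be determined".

No chain of stated constraints runs from the ash layer to the chalk bed, and none runs from the chalk bed to the ash layer either.
So the relative order of the ash layer and the chalk bed is not fixed by the given facts.

cannot be determined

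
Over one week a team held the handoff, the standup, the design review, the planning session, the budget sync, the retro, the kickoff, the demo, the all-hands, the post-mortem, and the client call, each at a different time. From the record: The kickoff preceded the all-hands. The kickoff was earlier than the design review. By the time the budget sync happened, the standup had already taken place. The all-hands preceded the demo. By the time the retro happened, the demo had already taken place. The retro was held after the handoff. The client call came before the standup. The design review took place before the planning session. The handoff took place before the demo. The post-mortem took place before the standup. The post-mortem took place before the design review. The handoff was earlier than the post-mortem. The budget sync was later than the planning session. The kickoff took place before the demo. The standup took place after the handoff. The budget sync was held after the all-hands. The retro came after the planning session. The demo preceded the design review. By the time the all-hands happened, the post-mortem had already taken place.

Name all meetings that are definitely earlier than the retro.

the all-hands, the demo, the design review, the handoff, the kickoff, the planning session, the post-mortem

Directly stated before the retro: the demo, the handoff, and the planning session.
The all-hands reaches the retro via the all-hands → the demo → the retro.
The design review reaches the retro via the design review → the planning session → the retro.
The kickoff reaches the retro via the kickoff → the demo → the retro.
Likewise the post-mortem reaches the retro by chaining the stated constraints.
No chain forces the client call (or any of the others) ahead of the retro.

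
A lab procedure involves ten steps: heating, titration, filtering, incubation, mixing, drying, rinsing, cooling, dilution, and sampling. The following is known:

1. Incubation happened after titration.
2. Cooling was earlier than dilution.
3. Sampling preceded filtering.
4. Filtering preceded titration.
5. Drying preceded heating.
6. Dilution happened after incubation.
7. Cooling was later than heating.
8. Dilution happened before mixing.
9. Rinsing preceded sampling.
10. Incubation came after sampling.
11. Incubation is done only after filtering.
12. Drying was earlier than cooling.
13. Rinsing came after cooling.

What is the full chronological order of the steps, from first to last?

The constraints fix every adjacent pair, so only one ordering works:
drying → heating → cooling → rinsing → sampling → filtering → titration → incubation → dilution → mixing.

drying, heating, cooling, rinsing, sampling, filtering, titration, incubation, dilution, mixing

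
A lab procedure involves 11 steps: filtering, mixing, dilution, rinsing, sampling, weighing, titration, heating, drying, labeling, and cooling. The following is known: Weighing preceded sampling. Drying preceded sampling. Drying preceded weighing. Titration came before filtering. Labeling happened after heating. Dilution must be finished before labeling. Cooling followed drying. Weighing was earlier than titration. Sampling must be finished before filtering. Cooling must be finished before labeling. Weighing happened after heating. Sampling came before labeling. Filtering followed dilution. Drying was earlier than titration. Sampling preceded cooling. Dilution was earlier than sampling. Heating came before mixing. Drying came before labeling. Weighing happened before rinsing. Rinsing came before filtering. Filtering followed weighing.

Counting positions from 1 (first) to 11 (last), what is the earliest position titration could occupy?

Drying, heating, and weighing must all come before titration — 3 forced predecessors.
Nothing else is forced ahead of titration, so its earliest slot is position 3 + 1 = 4.

4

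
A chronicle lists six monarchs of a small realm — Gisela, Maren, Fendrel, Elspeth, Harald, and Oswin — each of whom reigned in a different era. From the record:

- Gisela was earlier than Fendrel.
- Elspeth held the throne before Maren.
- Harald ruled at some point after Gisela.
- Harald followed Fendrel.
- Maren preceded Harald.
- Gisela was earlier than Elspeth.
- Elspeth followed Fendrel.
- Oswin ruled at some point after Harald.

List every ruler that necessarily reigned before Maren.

Directly stated before Maren: Elspeth.
Fendrel reaches Maren via Fendrel → Elspeth → Maren.
Gisela reaches Maren via Gisela → Elspeth → Maren.
No chain forces Harald (or any of the others) ahead of Maren.

Elspeth, Fendrel, Gisela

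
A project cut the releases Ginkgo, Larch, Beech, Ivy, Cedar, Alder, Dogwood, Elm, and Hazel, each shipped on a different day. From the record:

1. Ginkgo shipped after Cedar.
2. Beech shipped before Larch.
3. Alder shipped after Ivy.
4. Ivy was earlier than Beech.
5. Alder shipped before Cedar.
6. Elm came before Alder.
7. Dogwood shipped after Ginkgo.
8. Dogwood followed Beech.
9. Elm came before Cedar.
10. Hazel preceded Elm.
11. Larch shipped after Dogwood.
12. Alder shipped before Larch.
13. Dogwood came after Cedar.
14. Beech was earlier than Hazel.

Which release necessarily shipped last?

Larch

Every other release has a chain of constraints placing it before Larch, so Larch is last.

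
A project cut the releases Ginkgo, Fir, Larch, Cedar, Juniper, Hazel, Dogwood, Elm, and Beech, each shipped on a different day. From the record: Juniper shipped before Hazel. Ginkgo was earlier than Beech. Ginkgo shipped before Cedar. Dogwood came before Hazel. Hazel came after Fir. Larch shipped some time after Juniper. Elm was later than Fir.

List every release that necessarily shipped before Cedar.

Directly stated before Cedar: Ginkgo.
No chain forces Fir (or any of the others) ahead of Cedar.

Ginkgo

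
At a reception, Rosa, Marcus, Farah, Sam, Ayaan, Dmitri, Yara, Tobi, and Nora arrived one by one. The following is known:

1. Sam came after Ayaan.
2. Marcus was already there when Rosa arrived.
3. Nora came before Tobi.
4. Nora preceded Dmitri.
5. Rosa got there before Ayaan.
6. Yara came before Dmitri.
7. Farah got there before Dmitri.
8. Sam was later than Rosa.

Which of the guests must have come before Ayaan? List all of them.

Marcus, Rosa

Directly stated before Ayaan: Rosa.
Marcus reaches Ayaan via Marcus → Rosa → Ayaan.
No chain forces Dmitri (or any of the others) ahead of Ayaan.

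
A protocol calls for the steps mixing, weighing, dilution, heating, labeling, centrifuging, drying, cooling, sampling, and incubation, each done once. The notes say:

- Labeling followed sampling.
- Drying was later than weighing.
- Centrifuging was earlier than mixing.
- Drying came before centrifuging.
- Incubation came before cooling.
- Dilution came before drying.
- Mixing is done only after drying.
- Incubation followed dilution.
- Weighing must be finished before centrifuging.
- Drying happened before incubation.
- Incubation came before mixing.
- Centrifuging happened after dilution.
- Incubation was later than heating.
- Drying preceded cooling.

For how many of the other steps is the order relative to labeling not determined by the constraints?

Forced before labeling: sampling.
That leaves centrifuging, cooling, dilution, drying, heating, incubation, mixing, and weighing with no forced order relative to labeling — 8.

8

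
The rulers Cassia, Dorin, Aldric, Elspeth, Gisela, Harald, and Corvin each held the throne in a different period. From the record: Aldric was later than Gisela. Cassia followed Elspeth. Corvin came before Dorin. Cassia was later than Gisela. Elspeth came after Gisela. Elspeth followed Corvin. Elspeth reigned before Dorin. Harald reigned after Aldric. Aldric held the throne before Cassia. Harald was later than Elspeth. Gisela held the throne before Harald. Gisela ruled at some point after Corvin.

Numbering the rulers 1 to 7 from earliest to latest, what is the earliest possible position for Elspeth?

Corvin and Gisela must both come before Elspeth — 2 forced predecessors.
Nothing else is forced ahead of Elspeth, so their earliest slot is position 2 + 1 = 3.

3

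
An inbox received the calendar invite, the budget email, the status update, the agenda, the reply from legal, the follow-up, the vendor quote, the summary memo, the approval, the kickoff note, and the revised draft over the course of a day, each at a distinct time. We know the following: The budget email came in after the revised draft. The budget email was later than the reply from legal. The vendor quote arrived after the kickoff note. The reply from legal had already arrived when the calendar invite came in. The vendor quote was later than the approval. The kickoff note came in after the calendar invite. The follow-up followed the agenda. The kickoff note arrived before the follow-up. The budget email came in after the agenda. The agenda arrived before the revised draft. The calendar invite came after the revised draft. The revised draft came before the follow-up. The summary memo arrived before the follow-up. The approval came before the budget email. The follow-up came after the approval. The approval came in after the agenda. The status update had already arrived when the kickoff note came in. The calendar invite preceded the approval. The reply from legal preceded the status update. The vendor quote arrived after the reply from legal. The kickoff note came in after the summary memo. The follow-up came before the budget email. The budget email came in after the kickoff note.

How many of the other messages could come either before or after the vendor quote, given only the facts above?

Forced before the vendor quote: the agenda, the approval, the calendar invite, the kickoff note, the reply from legal, the revised draft, the status update, and the summary memo.
That leaves the budget email and the follow-up with no forced order relative to the vendor quote — 2.

2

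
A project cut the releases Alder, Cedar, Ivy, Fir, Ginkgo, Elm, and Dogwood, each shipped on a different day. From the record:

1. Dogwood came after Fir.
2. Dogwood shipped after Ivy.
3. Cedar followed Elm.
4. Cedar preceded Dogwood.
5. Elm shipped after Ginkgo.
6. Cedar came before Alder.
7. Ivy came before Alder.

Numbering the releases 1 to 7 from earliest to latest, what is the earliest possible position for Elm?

Ginkgo must come before Elm — 1 forced predecessor.
Nothing else is forced ahead of Elm, so its earliest slot is position 1 + 1 = 2.

2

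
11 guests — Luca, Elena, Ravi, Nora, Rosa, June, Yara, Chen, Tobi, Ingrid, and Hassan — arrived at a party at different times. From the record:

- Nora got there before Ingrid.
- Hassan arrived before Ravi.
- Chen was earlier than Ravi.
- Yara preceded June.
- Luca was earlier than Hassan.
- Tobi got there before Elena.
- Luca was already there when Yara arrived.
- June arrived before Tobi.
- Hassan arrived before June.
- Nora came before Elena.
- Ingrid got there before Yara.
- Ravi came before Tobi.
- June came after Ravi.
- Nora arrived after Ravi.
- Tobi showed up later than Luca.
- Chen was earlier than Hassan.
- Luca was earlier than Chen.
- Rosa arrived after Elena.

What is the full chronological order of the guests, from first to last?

Luca, Chen, Hassan, Ravi, Nora, Ingrid, Yara, June, Tobi, Elena, Rosa

The constraints fix every adjacent pair, so only one ordering works:
Luca → Chen → Hassan → Ravi → Nora → Ingrid → Yara → June → Tobi → Elena → Rosa.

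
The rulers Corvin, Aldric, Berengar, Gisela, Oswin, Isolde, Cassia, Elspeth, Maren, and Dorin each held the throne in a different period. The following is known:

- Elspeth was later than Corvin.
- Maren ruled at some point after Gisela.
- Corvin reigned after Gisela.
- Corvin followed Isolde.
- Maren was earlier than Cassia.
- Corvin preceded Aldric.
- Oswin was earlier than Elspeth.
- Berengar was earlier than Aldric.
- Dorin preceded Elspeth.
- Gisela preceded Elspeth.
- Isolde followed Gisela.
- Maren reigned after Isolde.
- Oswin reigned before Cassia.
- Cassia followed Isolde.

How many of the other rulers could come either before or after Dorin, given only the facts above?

Forced after Dorin: Elspeth.
That leaves Aldric, Berengar, Cassia, Corvin, Gisela, Isolde, Maren, and Oswin with no forced order relative to Dorin — 8.

8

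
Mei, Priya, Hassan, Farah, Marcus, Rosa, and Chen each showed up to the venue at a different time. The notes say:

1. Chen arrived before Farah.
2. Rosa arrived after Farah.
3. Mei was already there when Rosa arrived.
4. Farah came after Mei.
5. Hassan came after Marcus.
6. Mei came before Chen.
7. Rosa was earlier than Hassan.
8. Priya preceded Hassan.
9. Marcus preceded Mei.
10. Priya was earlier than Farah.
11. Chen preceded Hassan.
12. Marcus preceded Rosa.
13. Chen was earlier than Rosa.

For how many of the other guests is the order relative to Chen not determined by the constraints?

1

Forced before Chen: Marcus and Mei; forced after Chen: Farah, Hassan, and Rosa.
That leaves Priya with no forced order relative to Chen — 1.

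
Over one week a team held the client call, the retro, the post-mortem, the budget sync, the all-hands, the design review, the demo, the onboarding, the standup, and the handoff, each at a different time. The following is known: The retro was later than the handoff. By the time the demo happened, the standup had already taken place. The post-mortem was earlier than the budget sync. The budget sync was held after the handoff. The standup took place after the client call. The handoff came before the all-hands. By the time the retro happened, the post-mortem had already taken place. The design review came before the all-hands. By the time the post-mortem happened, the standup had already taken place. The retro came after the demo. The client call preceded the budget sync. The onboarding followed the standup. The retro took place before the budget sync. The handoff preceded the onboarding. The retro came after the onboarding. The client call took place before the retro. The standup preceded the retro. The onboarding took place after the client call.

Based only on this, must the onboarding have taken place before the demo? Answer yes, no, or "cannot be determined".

No chain of stated constraints runs from the onboarding to the demo, and none runs from the demo to the onboarding either.
So the relative order of the onboarding and the demo is not fixed by the given facts.

cannot be determined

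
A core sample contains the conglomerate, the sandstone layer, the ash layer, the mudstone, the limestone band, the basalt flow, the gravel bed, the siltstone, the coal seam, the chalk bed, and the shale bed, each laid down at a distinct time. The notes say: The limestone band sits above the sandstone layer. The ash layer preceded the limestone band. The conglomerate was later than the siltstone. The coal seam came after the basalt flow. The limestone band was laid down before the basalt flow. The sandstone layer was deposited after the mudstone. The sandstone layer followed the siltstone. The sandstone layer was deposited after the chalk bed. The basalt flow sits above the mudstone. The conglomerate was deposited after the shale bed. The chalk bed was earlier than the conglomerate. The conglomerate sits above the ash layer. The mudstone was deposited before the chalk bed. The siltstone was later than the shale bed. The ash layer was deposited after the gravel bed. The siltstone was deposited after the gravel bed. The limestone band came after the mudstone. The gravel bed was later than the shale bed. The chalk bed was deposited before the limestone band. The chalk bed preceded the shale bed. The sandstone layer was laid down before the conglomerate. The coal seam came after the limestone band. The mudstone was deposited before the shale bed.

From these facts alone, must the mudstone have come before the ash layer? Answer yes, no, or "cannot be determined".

yes

Chain the constraints: the mudstone → the shale bed → the gravel bed → the ash layer. Each link is directly stated, so the mudstone comes before the ash layer.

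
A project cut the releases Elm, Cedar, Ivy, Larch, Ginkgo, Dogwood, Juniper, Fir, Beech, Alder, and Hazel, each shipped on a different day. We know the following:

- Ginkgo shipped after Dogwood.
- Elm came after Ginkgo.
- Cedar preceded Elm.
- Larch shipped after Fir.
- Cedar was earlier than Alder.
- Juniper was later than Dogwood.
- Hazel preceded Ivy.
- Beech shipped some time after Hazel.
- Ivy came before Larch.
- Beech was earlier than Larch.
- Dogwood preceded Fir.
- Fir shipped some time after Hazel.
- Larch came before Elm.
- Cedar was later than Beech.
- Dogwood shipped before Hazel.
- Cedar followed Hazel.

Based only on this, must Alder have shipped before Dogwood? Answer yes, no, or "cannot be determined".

Tracing the constraints gives Dogwood → Hazel → Cedar → Alder, so Dogwood must come before Alder.
That means Alder cannot be before Dogwood.

no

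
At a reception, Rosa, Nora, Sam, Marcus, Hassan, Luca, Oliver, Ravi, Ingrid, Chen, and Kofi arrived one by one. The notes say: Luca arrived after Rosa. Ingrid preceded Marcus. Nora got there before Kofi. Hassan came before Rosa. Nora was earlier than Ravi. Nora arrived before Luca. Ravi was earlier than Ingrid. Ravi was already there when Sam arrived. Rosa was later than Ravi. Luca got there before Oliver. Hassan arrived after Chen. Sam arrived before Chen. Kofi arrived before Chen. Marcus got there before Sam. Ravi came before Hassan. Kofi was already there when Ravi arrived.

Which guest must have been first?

Nora

Nora has a chain of constraints placing them before every other guest, so Nora must be first.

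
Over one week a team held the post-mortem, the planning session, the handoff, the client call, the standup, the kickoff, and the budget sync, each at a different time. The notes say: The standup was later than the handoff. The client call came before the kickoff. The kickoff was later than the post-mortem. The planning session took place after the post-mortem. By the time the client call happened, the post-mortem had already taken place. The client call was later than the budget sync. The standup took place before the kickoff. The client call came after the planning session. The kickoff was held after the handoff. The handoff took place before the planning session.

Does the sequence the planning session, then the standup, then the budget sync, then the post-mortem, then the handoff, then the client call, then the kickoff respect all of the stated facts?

The constraints require the post-mortem before the planning session, but in the proposed sequence the planning session appears ahead of the post-mortem. That one violation is enough.

no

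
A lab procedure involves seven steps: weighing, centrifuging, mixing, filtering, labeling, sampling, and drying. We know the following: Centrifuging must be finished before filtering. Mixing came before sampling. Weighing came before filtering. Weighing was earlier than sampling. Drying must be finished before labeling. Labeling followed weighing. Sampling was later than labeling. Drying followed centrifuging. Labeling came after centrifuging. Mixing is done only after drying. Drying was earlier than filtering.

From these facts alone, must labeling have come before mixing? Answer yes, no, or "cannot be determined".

No chain of stated constraints runs from labeling to mixing, and none runs from mixing to labeling either.
So the relative order of labeling and mixing is not fixed by the given facts.

cannot be determined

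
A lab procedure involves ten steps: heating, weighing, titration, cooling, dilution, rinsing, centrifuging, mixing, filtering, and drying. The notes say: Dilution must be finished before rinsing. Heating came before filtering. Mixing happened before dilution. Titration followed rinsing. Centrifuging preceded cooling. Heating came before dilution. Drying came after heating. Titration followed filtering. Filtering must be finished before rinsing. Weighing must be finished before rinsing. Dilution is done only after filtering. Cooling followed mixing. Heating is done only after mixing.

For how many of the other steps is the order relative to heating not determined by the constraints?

3

Forced before heating: mixing; forced after heating: dilution, drying, filtering, rinsing, and titration.
That leaves centrifuging, cooling, and weighing with no forced order relative to heating — 3.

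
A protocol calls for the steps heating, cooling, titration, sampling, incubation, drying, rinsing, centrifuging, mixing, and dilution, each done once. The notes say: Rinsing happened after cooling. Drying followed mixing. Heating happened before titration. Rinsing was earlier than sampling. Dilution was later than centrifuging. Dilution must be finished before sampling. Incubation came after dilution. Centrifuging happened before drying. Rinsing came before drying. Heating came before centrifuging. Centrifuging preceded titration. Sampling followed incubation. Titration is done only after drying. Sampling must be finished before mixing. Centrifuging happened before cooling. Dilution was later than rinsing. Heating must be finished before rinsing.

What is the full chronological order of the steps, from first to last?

heating, centrifuging, cooling, rinsing, dilution, incubation, sampling, mixing, drying, titration

The constraints fix every adjacent pair, so only one ordering works:
heating → centrifuging → cooling → rinsing → dilution → incubation → sampling → mixing → drying → titration.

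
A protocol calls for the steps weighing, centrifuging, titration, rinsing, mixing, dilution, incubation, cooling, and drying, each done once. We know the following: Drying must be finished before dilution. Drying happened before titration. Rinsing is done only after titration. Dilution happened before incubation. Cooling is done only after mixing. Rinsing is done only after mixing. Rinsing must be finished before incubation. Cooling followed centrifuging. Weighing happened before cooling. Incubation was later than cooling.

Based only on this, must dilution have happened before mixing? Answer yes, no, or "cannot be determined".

No chain of stated constraints runs from dilution to mixing, and none runs from mixing to dilution either.
So the relative order of dilution and mixing is not fixed by the given facts.

cannot be determined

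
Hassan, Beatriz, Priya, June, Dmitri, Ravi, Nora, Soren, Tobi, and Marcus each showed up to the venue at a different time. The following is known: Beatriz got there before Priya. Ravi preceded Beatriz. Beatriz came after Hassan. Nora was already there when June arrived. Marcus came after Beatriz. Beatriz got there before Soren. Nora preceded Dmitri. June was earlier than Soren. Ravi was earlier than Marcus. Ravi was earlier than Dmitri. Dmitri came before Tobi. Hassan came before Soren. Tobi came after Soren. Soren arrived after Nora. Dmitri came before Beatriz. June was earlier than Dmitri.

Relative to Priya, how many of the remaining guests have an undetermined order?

3

Forced before Priya: Beatriz, Dmitri, Hassan, June, Nora, and Ravi.
That leaves Marcus, Soren, and Tobi with no forced order relative to Priya — 3.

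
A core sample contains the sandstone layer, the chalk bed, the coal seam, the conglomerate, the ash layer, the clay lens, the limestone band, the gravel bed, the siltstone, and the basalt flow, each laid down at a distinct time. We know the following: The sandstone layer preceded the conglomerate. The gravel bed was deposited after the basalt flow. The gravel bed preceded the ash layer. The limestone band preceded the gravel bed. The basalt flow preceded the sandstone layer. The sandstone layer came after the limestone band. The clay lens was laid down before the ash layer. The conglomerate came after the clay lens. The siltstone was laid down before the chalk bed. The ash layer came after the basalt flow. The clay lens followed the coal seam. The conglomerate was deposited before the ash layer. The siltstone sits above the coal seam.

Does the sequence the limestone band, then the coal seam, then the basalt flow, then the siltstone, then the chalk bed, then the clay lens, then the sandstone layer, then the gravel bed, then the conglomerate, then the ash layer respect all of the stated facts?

Check each stated constraint against the proposed order — e.g. the basalt flow is ahead of the ash layer; the limestone band is ahead of the gravel bed. Every pair is in the required order; nothing is violated.

yes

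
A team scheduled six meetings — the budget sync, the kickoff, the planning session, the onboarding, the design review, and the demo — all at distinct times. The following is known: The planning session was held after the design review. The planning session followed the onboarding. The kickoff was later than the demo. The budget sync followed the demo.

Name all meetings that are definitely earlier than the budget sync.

the demo

Directly stated before the budget sync: the demo.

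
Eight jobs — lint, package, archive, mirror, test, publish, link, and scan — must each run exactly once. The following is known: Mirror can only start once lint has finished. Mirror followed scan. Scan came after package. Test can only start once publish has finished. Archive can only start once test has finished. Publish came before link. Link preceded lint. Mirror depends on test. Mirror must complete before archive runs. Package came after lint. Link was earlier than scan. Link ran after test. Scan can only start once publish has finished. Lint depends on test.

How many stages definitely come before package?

Directly stated before package: lint.
Link reaches package via link → lint → package.
Publish reaches package via publish → link → lint → package.
Test reaches package via test → lint → package.
No chain forces mirror (or any of the others) ahead of package.
That's link, lint, publish, and test — 4 in all.

4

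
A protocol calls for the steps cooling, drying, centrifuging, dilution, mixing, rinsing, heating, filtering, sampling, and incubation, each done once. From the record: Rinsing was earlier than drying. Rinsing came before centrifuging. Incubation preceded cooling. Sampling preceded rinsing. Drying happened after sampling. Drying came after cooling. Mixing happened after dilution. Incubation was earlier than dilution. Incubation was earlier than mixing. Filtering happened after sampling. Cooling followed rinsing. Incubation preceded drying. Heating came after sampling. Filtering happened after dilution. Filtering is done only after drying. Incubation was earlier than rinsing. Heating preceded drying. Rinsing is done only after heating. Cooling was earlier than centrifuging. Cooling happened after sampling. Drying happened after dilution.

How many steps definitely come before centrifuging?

Directly stated before centrifuging: cooling and rinsing.
Heating reaches centrifuging via heating → rinsing → centrifuging.
Incubation reaches centrifuging via incubation → cooling → centrifuging.
Sampling reaches centrifuging via sampling → cooling → centrifuging.
That's cooling, heating, incubation, rinsing, and sampling — 5 in all.

5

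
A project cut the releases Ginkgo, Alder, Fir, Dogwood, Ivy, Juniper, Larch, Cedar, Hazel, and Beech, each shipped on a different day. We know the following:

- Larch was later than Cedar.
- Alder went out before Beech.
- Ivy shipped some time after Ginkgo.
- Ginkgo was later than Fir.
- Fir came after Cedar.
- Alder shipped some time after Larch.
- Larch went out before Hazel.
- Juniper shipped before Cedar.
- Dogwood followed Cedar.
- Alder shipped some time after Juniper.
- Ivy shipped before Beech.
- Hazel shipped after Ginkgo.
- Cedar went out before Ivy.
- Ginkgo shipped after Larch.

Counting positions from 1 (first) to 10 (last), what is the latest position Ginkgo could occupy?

7

Ginkgo must come before Beech, Hazel, and Ivy — 3 releases forced after it.
Everything else can be placed before Ginkgo in some valid order, so Ginkgo can sit as late as position 10 − 3 = 7.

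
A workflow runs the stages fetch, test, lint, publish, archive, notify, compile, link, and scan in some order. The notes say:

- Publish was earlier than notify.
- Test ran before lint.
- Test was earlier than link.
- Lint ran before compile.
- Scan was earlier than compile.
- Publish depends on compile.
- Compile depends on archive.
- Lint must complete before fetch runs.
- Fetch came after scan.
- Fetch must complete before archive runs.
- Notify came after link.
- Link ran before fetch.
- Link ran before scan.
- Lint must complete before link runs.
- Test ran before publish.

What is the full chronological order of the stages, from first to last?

The constraints fix every adjacent pair, so only one ordering works:
test → lint → link → scan → fetch → archive → compile → publish → notify.

test, lint, link, scan, fetch, archive, compile, publish, notify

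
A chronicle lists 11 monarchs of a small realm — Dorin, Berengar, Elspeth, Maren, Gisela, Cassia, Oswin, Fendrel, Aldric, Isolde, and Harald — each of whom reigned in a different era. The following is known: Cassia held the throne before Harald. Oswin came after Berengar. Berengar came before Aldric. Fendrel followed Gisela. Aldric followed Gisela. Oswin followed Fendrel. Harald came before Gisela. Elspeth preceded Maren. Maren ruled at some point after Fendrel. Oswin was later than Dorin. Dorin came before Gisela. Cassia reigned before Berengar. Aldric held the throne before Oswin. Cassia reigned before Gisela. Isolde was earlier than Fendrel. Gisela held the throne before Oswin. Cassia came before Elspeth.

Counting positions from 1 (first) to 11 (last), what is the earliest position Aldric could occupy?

6

Berengar, Cassia, Dorin, Gisela, and Harald must all come before Aldric — 5 forced predecessors.
Nothing else is forced ahead of Aldric, so their earliest slot is position 5 + 1 = 6.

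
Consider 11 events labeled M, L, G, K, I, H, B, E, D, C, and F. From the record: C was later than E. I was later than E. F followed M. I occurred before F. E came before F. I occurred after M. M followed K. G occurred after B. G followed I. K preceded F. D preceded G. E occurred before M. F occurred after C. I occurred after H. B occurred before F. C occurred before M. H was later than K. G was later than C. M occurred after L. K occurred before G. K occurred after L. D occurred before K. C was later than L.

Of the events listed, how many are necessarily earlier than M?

5

Directly stated before M: C, E, K, and L.
D reaches M via D → K → M.
That's C, D, E, K, and L — 5 in all.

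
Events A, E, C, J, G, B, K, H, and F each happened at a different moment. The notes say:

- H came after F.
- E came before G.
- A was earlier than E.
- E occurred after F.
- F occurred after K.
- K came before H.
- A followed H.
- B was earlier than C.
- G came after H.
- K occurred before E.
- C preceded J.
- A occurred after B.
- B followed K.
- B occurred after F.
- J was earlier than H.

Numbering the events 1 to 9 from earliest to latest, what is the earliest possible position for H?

6

B, C, F, J, and K must all come before H — 5 forced predecessors.
Nothing else is forced ahead of H, so its earliest slot is position 5 + 1 = 6.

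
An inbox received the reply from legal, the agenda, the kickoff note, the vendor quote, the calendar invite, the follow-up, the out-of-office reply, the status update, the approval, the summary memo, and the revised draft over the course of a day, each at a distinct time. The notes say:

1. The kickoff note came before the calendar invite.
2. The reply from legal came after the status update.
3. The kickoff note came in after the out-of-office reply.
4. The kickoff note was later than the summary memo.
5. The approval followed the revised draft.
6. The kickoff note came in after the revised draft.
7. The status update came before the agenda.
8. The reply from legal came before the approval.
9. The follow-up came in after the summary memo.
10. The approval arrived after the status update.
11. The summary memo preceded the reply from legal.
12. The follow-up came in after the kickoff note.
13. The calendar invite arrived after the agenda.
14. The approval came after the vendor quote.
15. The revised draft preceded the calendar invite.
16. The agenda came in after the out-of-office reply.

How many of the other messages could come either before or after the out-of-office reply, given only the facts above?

6

Forced after the out-of-office reply: the agenda, the calendar invite, the follow-up, and the kickoff note.
That leaves the approval, the reply from legal, the revised draft, the status update, the summary memo, and the vendor quote with no forced order relative to the out-of-office reply — 6.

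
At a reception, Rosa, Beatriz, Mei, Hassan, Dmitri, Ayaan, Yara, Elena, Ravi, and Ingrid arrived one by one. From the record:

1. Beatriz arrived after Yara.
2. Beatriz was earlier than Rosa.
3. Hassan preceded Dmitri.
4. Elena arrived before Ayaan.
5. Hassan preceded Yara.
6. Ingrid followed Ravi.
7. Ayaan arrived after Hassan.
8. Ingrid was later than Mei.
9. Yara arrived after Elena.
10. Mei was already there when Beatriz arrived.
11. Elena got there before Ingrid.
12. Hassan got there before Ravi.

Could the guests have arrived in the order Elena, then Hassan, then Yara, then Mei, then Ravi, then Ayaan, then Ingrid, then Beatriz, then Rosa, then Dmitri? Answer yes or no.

Check each stated constraint against the proposed order — e.g. Elena is ahead of Ingrid; Hassan is ahead of Dmitri. Every pair is in the required order; nothing is violated.

yes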